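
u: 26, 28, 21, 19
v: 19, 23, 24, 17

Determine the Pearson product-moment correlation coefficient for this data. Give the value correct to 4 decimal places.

n = 4, Σu = 94, Σv = 83, Σu² = 2262, Σv² = 1755, Σuv = 1965
nΣuv − ΣuΣv = 7860 − 7802 = 58
nΣu² − (Σu)² = 9048 − 8836 = 212; nΣv² − (Σv)² = 7020 − 6889 = 131
r = 58 / √(212 × 131) = 58 / 166.6493 ≈ 0.3480

0.3480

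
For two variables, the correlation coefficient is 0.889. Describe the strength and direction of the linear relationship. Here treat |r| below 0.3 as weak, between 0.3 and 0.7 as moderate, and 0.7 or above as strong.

r = 0.889 > 0 so the relationship is positive.
|r| = 0.889, which falls in the strong range.

strong positive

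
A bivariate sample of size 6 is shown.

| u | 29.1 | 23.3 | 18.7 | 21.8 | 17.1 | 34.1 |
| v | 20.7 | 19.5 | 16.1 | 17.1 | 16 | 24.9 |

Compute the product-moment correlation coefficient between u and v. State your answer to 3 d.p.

n = 6, Σu = 144.1, Σv = 114.3, Σu² = 3669.85, Σv² = 2236.37, Σuv = 2853.26
nΣuv − ΣuΣv = 17119.56 − 16470.63 = 648.93
nΣu² − (Σu)² = 22019.1 − 20764.81 = 1254.29; nΣv² − (Σv)² = 13418.22 − 13064.49 = 353.73
r = 648.93 / √(1254.29 × 353.73) = 648.93 / 666.0931 ≈ 0.974

0.974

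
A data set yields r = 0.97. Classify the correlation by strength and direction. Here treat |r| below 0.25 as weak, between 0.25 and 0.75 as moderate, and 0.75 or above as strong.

strong positive

r = 0.97 > 0 so the relationship is positive.
|r| = 0.97, which falls in the strong range.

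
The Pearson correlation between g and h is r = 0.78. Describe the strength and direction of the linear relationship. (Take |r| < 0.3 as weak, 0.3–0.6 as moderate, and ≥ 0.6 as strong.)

r = 0.78 > 0 so the relationship is positive.
|r| = 0.78, which falls in the strong range.

strong positive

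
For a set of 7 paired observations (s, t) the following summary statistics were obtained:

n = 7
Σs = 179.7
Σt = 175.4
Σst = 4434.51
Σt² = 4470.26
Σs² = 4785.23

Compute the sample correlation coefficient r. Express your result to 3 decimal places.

-0.600

r = (nΣst − ΣsΣt) / √[(nΣs² − (Σs)²)(nΣt² − (Σt)²)]
Numerator: 7×4434.51 − 179.7×175.4 = -477.81
Denominator: √[(33496.61 − 32292.09)(31291.82 − 30765.16)] = √[1204.52 × 526.66] = 796.4750
r = -477.81 / 796.4750 ≈ -0.600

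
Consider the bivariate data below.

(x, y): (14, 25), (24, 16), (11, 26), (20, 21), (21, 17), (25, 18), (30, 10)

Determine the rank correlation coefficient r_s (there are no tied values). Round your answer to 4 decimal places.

-0.8929

Rank x: 2, 5, 1, 3, 4, 6, 7
Rank y: 6, 2, 7, 5, 3, 4, 1
d = rank(x) − rank(y): -4, 3, -6, -2, 1, 2, 6; Σd² = 106
ρ = 1 − 6Σd² / [n(n²−1)] = 1 − 6×106 / (7×48) = 1 − 636/336 ≈ -0.8929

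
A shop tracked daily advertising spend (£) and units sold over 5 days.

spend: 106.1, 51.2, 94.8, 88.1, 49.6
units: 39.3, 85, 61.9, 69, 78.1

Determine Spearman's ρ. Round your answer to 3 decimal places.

Rank spend: 5, 2, 4, 3, 1
Rank units: 1, 5, 2, 3, 4
d = rank(spend) − rank(units): 4, -3, 2, 0, -3; Σd² = 38
ρ = 1 − 6Σd² / [n(n²−1)] = 1 − 6×38 / (5×24) = 1 − 228/120 ≈ -0.900

-0.900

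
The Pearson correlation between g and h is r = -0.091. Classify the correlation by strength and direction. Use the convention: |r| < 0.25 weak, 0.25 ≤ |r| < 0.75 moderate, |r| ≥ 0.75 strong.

r = -0.091 < 0 so the relationship is negative.
|r| = 0.091, which falls in the weak range.

weak negative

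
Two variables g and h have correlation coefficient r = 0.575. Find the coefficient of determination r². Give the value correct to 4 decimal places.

0.3306

r² = (0.575)² = 0.3306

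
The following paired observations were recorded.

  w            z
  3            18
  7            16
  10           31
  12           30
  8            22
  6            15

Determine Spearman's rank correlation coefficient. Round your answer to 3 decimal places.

0.771

Rank w: 1, 3, 5, 6, 4, 2
Rank z: 3, 2, 6, 5, 4, 1
d = rank(w) − rank(z): -2, 1, -1, 1, 0, 1; Σd² = 8
ρ = 1 − 6Σd² / [n(n²−1)] = 1 − 6×8 / (6×35) = 1 − 48/210 ≈ 0.771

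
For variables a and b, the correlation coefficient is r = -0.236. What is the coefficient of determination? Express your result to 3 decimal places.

0.056

r² = (-0.236)² = 0.056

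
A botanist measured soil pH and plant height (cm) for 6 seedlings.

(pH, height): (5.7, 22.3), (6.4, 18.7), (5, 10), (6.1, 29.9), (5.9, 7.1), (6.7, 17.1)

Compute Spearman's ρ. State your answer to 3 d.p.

Rank pH: 2, 5, 1, 4, 3, 6
Rank height: 5, 4, 2, 6, 1, 3
d = rank(pH) − rank(height): -3, 1, -1, -2, 2, 3; Σd² = 28
ρ = 1 − 6Σd² / [n(n²−1)] = 1 − 6×28 / (6×35) = 1 − 168/210 ≈ 0.200

0.200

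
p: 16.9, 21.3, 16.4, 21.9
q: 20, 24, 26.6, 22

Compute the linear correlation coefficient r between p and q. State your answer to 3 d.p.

n = 4, Σp = 76.5, Σq = 92.6, Σp² = 1487.87, Σq² = 2167.56, Σpq = 1767.24
nΣpq − ΣpΣq = 7068.96 − 7083.9 = -14.94
nΣp² − (Σp)² = 5951.48 − 5852.25 = 99.23; nΣq² − (Σq)² = 8670.24 − 8574.76 = 95.48
r = -14.94 / √(99.23 × 95.48) = -14.94 / 97.3369 ≈ -0.153

-0.153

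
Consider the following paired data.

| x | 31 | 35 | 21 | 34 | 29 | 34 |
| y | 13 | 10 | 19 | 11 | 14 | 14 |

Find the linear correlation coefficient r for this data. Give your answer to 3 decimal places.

n = 6, Σx = 184, Σy = 81, Σx² = 5780, Σy² = 1143, Σxy = 2408
nΣxy − ΣxΣy = 14448 − 14904 = -456
nΣx² − (Σx)² = 34680 − 33856 = 824; nΣy² − (Σy)² = 6858 − 6561 = 297
r = -456 / √(824 × 297) = -456 / 494.6999 ≈ -0.922

-0.922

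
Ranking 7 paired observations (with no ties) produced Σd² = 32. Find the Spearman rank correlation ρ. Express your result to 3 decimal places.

ρ = 1 − 6Σd² / [n(n²−1)] = 1 − 6×32 / (7×48)
  = 1 − 192/336 = 1 − 0.5714 ≈ 0.429

0.429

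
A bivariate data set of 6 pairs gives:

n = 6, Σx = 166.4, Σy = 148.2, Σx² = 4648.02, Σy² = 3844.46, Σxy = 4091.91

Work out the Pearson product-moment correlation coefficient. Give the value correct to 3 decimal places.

r = (nΣxy − ΣxΣy) / √[(nΣx² − (Σx)²)(nΣy² − (Σy)²)]
Numerator: 6×4091.91 − 166.4×148.2 = -109.02
Denominator: √[(27888.12 − 27688.96)(23066.76 − 21963.24)] = √[199.16 × 1103.52] = 468.8038
r = -109.02 / 468.8038 ≈ -0.233

-0.233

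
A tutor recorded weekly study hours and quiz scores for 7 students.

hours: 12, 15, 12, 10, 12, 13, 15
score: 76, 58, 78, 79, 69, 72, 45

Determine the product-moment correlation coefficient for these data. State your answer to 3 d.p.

-0.875

n = 7, Σx = 89, Σy = 477, Σx² = 1151, Σy² = 33435, Σxy = 5947
nΣxy − ΣxΣy = 41629 − 42453 = -824
nΣx² − (Σx)² = 8057 − 7921 = 136; nΣy² − (Σy)² = 234045 − 227529 = 6516
r = -824 / √(136 × 6516) = -824 / 941.3692 ≈ -0.875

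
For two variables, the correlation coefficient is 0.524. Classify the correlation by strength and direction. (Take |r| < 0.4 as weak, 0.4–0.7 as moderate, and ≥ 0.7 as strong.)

moderate positive

r = 0.524 > 0 so the relationship is positive.
|r| = 0.524, which falls in the moderate range.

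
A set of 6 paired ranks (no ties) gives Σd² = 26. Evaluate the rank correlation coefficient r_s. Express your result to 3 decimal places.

ρ = 1 − 6Σd² / [n(n²−1)] = 1 − 6×26 / (6×35)
  = 1 − 156/210 = 1 − 0.7429 ≈ 0.257

0.257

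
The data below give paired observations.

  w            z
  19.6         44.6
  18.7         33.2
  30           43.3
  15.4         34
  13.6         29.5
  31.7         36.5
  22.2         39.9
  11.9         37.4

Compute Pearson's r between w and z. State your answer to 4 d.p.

n = 8, Σw = 163.1, Σz = 298.4, Σw² = 3695.31, Σz² = 11315.56, Σwz = 6206.69
nΣwz − ΣwΣz = 49653.52 − 48669.04 = 984.48
nΣw² − (Σw)² = 29562.48 − 26601.61 = 2960.87; nΣz² − (Σz)² = 90524.48 − 89042.56 = 1481.92
r = 984.48 / √(2960.87 × 1481.92) = 984.48 / 2094.7010 ≈ 0.4700

0.4700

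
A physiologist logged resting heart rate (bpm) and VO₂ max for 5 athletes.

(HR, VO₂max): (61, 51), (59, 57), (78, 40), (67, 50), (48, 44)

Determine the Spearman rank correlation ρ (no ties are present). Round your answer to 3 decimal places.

-0.400

Rank HR: 3, 2, 5, 4, 1
Rank VO₂max: 4, 5, 1, 3, 2
d = rank(HR) − rank(VO₂max): -1, -3, 4, 1, -1; Σd² = 28
ρ = 1 − 6Σd² / [n(n²−1)] = 1 − 6×28 / (5×24) = 1 − 168/120 ≈ -0.400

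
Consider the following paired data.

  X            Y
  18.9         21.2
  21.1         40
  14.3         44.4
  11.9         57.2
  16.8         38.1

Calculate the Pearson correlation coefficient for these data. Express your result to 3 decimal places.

n = 5, ΣX = 83, ΣY = 200.9, ΣX² = 1430.76, ΣY² = 8744.25, ΣXY = 3200.36
nΣXY − ΣXΣY = 16001.8 − 16674.7 = -672.9
nΣX² − (ΣX)² = 7153.8 − 6889 = 264.8; nΣY² − (ΣY)² = 43721.25 − 40360.81 = 3360.44
r = -672.9 / √(264.8 × 3360.44) = -672.9 / 943.3157 ≈ -0.713

-0.713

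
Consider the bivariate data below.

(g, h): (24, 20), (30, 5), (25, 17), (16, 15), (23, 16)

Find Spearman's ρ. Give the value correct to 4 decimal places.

Rank g: 3, 5, 4, 1, 2
Rank h: 5, 1, 4, 2, 3
d = rank(g) − rank(h): -2, 4, 0, -1, -1; Σd² = 22
ρ = 1 − 6Σd² / [n(n²−1)] = 1 − 6×22 / (5×24) = 1 − 132/120 ≈ -0.1000

-0.1000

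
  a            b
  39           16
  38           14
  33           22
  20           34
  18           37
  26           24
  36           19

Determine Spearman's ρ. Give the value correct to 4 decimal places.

Rank a: 7, 6, 4, 2, 1, 3, 5
Rank b: 2, 1, 4, 6, 7, 5, 3
d = rank(a) − rank(b): 5, 5, 0, -4, -6, -2, 2; Σd² = 110
ρ = 1 − 6Σd² / [n(n²−1)] = 1 − 6×110 / (7×48) = 1 − 660/336 ≈ -0.9643

-0.9643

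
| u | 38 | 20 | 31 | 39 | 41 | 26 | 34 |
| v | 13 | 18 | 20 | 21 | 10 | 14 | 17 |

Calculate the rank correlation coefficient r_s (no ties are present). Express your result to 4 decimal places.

-0.2857

Rank u: 5, 1, 3, 6, 7, 2, 4
Rank v: 2, 5, 6, 7, 1, 3, 4
d = rank(u) − rank(v): 3, -4, -3, -1, 6, -1, 0; Σd² = 72
ρ = 1 − 6Σd² / [n(n²−1)] = 1 − 6×72 / (7×48) = 1 − 432/336 ≈ -0.2857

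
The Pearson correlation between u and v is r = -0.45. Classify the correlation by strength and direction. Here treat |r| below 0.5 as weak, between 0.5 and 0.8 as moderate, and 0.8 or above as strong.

r = -0.45 < 0 so the relationship is negative.
|r| = 0.45, which falls in the weak range.

weak negative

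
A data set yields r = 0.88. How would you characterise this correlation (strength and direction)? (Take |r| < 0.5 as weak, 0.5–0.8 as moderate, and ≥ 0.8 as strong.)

r = 0.88 > 0 so the relationship is positive.
|r| = 0.88, which falls in the strong range.

strong positive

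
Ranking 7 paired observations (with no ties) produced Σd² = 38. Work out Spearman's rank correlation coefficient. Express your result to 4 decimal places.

0.3214

ρ = 1 − 6Σd² / [n(n²−1)] = 1 − 6×38 / (7×48)
  = 1 − 228/336 = 1 − 0.67857 ≈ 0.3214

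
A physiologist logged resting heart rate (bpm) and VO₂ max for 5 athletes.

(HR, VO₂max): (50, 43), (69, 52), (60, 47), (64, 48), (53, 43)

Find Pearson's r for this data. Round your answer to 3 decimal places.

n = 5, Σx = 296, Σy = 233, Σx² = 17766, Σy² = 10915, Σxy = 13909
nΣxy − ΣxΣy = 69545 − 68968 = 577
nΣx² − (Σx)² = 88830 − 87616 = 1214; nΣy² − (Σy)² = 54575 − 54289 = 286
r = 577 / √(1214 × 286) = 577 / 589.2402 ≈ 0.979

0.979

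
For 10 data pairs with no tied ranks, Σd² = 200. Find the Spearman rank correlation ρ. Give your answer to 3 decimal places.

ρ = 1 − 6Σd² / [n(n²−1)] = 1 − 6×200 / (10×99)
  = 1 − 1200/990 = 1 − 1.2121 ≈ -0.212

-0.212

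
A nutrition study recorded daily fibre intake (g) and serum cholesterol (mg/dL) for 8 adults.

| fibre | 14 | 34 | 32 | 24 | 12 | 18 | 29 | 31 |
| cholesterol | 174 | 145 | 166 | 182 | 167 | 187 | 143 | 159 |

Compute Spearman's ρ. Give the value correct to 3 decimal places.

-0.619

Rank fibre: 2, 8, 7, 4, 1, 3, 5, 6
Rank cholesterol: 6, 2, 4, 7, 5, 8, 1, 3
d = rank(fibre) − rank(cholesterol): -4, 6, 3, -3, -4, -5, 4, 3; Σd² = 136
ρ = 1 − 6Σd² / [n(n²−1)] = 1 − 6×136 / (8×63) = 1 − 816/504 ≈ -0.619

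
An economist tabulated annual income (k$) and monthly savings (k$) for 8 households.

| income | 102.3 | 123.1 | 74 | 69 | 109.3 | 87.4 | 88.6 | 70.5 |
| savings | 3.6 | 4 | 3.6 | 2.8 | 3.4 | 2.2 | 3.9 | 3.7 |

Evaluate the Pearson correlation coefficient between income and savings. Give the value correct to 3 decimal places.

0.339

n = 8, Σx = 724.2, Σy = 27.2, Σx² = 68261.36, Σy² = 95.06, Σxy = 2490.57
nΣxy − ΣxΣy = 19924.56 − 19698.24 = 226.32
nΣx² − (Σx)² = 546090.88 − 524465.64 = 21625.24; nΣy² − (Σy)² = 760.48 − 739.84 = 20.64
r = 226.32 / √(21625.24 × 20.64) = 226.32 / 668.0905 ≈ 0.339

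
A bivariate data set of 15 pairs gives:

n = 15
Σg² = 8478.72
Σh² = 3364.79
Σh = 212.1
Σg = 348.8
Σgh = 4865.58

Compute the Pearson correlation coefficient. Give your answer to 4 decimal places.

-0.1812

r = (nΣgh − ΣgΣh) / √[(nΣg² − (Σg)²)(nΣh² − (Σh)²)]
Numerator: 15×4865.58 − 348.8×212.1 = -996.78
Denominator: √[(127180.8 − 121661.44)(50471.85 − 44986.41)] = √[5519.36 × 5485.44] = 5502.3739
r = -996.78 / 5502.3739 ≈ -0.1812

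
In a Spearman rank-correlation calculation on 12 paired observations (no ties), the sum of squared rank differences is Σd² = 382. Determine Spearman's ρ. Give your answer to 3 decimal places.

ρ = 1 − 6Σd² / [n(n²−1)] = 1 − 6×382 / (12×143)
  = 1 − 2292/1716 = 1 − 1.3357 ≈ -0.336

-0.336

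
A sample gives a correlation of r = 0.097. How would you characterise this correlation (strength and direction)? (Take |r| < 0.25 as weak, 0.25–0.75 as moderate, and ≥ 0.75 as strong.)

weak positive

r = 0.097 > 0 so the relationship is positive.
|r| = 0.097, which falls in the weak range.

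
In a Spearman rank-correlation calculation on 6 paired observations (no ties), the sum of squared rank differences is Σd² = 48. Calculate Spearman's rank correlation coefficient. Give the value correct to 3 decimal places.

ρ = 1 − 6Σd² / [n(n²−1)] = 1 − 6×48 / (6×35)
  = 1 − 288/210 = 1 − 1.3714 ≈ -0.371

-0.371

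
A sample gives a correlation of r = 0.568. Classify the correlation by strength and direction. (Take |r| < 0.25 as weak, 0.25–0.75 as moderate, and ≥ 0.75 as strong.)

r = 0.568 > 0 so the relationship is positive.
|r| = 0.568, which falls in the moderate range.

moderate positive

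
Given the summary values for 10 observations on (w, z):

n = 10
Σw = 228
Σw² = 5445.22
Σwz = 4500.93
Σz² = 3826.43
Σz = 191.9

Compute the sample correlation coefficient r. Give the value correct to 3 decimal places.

r = (nΣwz − ΣwΣz) / √[(nΣw² − (Σw)²)(nΣz² − (Σz)²)]
Numerator: 10×4500.93 − 228×191.9 = 1256.1
Denominator: √[(54452.2 − 51984)(38264.3 − 36825.61)] = √[2468.2 × 1438.69] = 1884.4030
r = 1256.1 / 1884.4030 ≈ 0.667

0.667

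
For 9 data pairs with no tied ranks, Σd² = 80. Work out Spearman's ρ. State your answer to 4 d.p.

ρ = 1 − 6Σd² / [n(n²−1)] = 1 − 6×80 / (9×80)
  = 1 − 480/720 = 1 − 0.66667 ≈ 0.3333

0.3333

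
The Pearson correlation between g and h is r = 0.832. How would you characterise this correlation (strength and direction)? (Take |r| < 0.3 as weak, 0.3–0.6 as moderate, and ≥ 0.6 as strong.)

strong positive

r = 0.832 > 0 so the relationship is positive.
|r| = 0.832, which falls in the strong range.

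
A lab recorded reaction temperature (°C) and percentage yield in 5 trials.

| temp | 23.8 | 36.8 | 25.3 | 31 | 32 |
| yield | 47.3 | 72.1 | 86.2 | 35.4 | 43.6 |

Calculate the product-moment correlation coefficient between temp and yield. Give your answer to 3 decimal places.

-0.051

n = 5, Σx = 148.9, Σy = 284.6, Σx² = 4545.77, Σy² = 18020.26, Σxy = 8452.48
nΣxy − ΣxΣy = 42262.4 − 42376.94 = -114.54
nΣx² − (Σx)² = 22728.85 − 22171.21 = 557.64; nΣy² − (Σy)² = 90101.3 − 80997.16 = 9104.14
r = -114.54 / √(557.64 × 9104.14) = -114.54 / 2253.1828 ≈ -0.051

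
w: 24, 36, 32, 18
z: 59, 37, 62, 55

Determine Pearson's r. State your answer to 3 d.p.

n = 4, Σw = 110, Σz = 213, Σw² = 3220, Σz² = 11719, Σwz = 5722
nΣwz − ΣwΣz = 22888 − 23430 = -542
nΣw² − (Σw)² = 12880 − 12100 = 780; nΣz² − (Σz)² = 46876 − 45369 = 1507
r = -542 / √(780 × 1507) = -542 / 1084.1863 ≈ -0.500

-0.500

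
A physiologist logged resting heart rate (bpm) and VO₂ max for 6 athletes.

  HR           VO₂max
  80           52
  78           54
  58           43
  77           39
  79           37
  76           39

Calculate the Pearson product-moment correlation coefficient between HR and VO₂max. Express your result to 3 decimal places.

0.146

n = 6, Σx = 448, Σy = 264, Σx² = 33794, Σy² = 11880, Σxy = 19756
nΣxy − ΣxΣy = 118536 − 118272 = 264
nΣx² − (Σx)² = 202764 − 200704 = 2060; nΣy² − (Σy)² = 71280 − 69696 = 1584
r = 264 / √(2060 × 1584) = 264 / 1806.3887 ≈ 0.146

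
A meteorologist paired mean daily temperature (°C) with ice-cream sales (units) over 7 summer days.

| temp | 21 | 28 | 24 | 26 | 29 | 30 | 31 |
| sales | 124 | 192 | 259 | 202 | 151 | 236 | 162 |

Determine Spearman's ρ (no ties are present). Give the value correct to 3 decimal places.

Rank temp: 1, 4, 2, 3, 5, 6, 7
Rank sales: 1, 4, 7, 5, 2, 6, 3
d = rank(temp) − rank(sales): 0, 0, -5, -2, 3, 0, 4; Σd² = 54
ρ = 1 − 6Σd² / [n(n²−1)] = 1 − 6×54 / (7×48) = 1 − 324/336 ≈ 0.036

0.036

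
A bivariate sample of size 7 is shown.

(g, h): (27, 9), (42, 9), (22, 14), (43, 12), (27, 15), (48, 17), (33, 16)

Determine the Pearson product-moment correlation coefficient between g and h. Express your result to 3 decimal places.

n = 7, Σg = 242, Σh = 92, Σg² = 8948, Σh² = 1272, Σgh = 3194
nΣgh − ΣgΣh = 22358 − 22264 = 94
nΣg² − (Σg)² = 62636 − 58564 = 4072; nΣh² − (Σh)² = 8904 − 8464 = 440
r = 94 / √(4072 × 440) = 94 / 1338.5365 ≈ 0.070

0.070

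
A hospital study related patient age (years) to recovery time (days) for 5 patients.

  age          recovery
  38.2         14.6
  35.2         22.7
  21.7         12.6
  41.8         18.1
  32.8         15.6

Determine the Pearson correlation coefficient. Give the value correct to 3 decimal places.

0.515

n = 5, Σx = 169.7, Σy = 83.6, Σx² = 5992.25, Σy² = 1458.18, Σxy = 2898.44
nΣxy − ΣxΣy = 14492.2 − 14186.92 = 305.28
nΣx² − (Σx)² = 29961.25 − 28798.09 = 1163.16; nΣy² − (Σy)² = 7290.9 − 6988.96 = 301.94
r = 305.28 / √(1163.16 × 301.94) = 305.28 / 592.6251 ≈ 0.515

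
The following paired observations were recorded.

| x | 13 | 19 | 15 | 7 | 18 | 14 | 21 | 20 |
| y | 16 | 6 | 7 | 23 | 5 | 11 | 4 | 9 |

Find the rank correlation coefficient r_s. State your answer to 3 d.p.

Rank x: 2, 6, 4, 1, 5, 3, 8, 7
Rank y: 7, 3, 4, 8, 2, 6, 1, 5
d = rank(x) − rank(y): -5, 3, 0, -7, 3, -3, 7, 2; Σd² = 154
ρ = 1 − 6Σd² / [n(n²−1)] = 1 − 6×154 / (8×63) = 1 − 924/504 ≈ -0.833

-0.833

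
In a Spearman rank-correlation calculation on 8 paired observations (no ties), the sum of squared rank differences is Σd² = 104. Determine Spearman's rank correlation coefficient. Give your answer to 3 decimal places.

-0.238

ρ = 1 − 6Σd² / [n(n²−1)] = 1 − 6×104 / (8×63)
  = 1 − 624/504 = 1 − 1.2381 ≈ -0.238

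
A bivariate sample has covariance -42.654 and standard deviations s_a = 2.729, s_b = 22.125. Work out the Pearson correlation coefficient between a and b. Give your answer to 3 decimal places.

r = Cov(a,b) / (s_a · s_b) = -42.654 / (2.729 × 22.125)
  = -42.654 / 60.3791 ≈ -0.706

-0.706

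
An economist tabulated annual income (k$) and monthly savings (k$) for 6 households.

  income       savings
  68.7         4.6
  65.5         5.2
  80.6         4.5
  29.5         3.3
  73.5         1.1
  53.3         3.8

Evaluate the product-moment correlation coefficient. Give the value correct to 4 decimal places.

n = 6, Σx = 371.1, Σy = 22.5, Σx² = 24619.69, Σy² = 94.99, Σxy = 1400.06
nΣxy − ΣxΣy = 8400.36 − 8349.75 = 50.61
nΣx² − (Σx)² = 147718.14 − 137715.21 = 10002.93; nΣy² − (Σy)² = 569.94 − 506.25 = 63.69
r = 50.61 / √(10002.93 × 63.69) = 50.61 / 798.1771 ≈ 0.0634

0.0634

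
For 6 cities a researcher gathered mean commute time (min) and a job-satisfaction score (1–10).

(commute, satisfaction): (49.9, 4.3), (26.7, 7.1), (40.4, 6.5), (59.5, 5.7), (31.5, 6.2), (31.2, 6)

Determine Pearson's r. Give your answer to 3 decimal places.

n = 6, Σx = 239.2, Σy = 35.8, Σx² = 10341, Σy² = 218.08, Σxy = 1388.39
nΣxy − ΣxΣy = 8330.34 − 8563.36 = -233.02
nΣx² − (Σx)² = 62046 − 57216.64 = 4829.36; nΣy² − (Σy)² = 1308.48 − 1281.64 = 26.84
r = -233.02 / √(4829.36 × 26.84) = -233.02 / 360.0278 ≈ -0.647

-0.647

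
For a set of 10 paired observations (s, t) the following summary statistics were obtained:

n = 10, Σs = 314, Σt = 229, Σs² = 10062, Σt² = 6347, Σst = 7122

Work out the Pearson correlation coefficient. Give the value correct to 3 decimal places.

r = (nΣst − ΣsΣt) / √[(nΣs² − (Σs)²)(nΣt² − (Σt)²)]
Numerator: 10×7122 − 314×229 = -686
Denominator: √[(100620 − 98596)(63470 − 52441)] = √[2024 × 11029] = 4724.6900
r = -686 / 4724.6900 ≈ -0.145

-0.145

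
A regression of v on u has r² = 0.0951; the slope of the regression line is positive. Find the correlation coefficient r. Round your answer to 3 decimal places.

0.308

|r| = √0.0951 = 0.308
The association is positive, so r = 0.308.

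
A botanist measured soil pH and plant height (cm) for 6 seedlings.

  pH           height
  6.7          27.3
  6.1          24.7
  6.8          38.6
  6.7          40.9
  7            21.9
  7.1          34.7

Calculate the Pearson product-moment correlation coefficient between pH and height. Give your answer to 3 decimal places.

0.235

n = 6, Σx = 40.4, Σy = 188.1, Σx² = 272.64, Σy² = 6201.85, Σxy = 1269.76
nΣxy − ΣxΣy = 7618.56 − 7599.24 = 19.32
nΣx² − (Σx)² = 1635.84 − 1632.16 = 3.68; nΣy² − (Σy)² = 37211.1 − 35381.61 = 1829.49
r = 19.32 / √(3.68 × 1829.49) = 19.32 / 82.0520 ≈ 0.235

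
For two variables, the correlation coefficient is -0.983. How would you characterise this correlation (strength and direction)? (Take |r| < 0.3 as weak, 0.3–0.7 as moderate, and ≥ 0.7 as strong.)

r = -0.983 < 0 so the relationship is negative.
|r| = 0.983, which falls in the strong range.

strong negative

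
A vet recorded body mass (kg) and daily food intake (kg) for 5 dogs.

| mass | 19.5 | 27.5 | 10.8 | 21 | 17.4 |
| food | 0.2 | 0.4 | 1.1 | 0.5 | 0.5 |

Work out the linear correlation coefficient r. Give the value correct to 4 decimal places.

n = 5, Σx = 96.2, Σy = 2.7, Σx² = 1996.9, Σy² = 1.91, Σxy = 45.98
nΣxy − ΣxΣy = 229.9 − 259.74 = -29.84
nΣx² − (Σx)² = 9984.5 − 9254.44 = 730.06; nΣy² − (Σy)² = 9.55 − 7.29 = 2.26
r = -29.84 / √(730.06 × 2.26) = -29.84 / 40.6194 ≈ -0.7346

-0.7346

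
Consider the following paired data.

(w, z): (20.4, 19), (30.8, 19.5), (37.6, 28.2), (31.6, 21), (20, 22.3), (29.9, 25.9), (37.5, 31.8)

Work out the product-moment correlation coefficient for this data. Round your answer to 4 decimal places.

n = 7, Σw = 207.8, Σz = 167.7, Σw² = 6477.38, Σz² = 4156.83, Σwz = 5125.03
nΣwz − ΣwΣz = 35875.21 − 34848.06 = 1027.15
nΣw² − (Σw)² = 45341.66 − 43180.84 = 2160.82; nΣz² − (Σz)² = 29097.81 − 28123.29 = 974.52
r = 1027.15 / √(2160.82 × 974.52) = 1027.15 / 1451.1245 ≈ 0.7078

0.7078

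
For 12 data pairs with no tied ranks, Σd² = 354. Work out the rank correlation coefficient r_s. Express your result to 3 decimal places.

ρ = 1 − 6Σd² / [n(n²−1)] = 1 − 6×354 / (12×143)
  = 1 − 2124/1716 = 1 − 1.2378 ≈ -0.238

-0.238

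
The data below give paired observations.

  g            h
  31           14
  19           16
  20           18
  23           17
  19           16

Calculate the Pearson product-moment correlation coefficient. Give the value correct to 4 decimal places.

-0.7101

n = 5, Σg = 112, Σh = 81, Σg² = 2612, Σh² = 1321, Σgh = 1793
nΣgh − ΣgΣh = 8965 − 9072 = -107
nΣg² − (Σg)² = 13060 − 12544 = 516; nΣh² − (Σh)² = 6605 − 6561 = 44
r = -107 / √(516 × 44) = -107 / 150.6785 ≈ -0.7101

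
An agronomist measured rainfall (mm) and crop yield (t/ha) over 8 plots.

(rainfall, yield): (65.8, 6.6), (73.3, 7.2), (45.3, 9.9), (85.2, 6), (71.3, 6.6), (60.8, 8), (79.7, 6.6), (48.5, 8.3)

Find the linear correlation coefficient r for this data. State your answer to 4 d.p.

n = 8, Σx = 529.9, Σy = 59.2, Σx² = 36498.33, Σy² = 449.42, Σxy = 3807.26
nΣxy − ΣxΣy = 30458.08 − 31370.08 = -912
nΣx² − (Σx)² = 291986.64 − 280794.01 = 11192.63; nΣy² − (Σy)² = 3595.36 − 3504.64 = 90.72
r = -912 / √(11192.63 × 90.72) = -912 / 1007.6683 ≈ -0.9051

-0.9051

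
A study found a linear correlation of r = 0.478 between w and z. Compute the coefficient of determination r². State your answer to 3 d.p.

0.228

r² = (0.478)² = 0.228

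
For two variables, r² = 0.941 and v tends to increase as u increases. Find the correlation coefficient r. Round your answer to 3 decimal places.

0.970

|r| = √0.941 = 0.970
The association is positive, so r = 0.970.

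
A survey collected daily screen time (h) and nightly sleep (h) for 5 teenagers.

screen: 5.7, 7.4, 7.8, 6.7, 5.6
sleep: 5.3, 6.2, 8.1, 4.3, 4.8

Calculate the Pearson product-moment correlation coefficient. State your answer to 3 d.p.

n = 5, Σx = 33.2, Σy = 28.7, Σx² = 224.34, Σy² = 173.67, Σxy = 194.96
nΣxy − ΣxΣy = 974.8 − 952.84 = 21.96
nΣx² − (Σx)² = 1121.7 − 1102.24 = 19.46; nΣy² − (Σy)² = 868.35 − 823.69 = 44.66
r = 21.96 / √(19.46 × 44.66) = 21.96 / 29.4802 ≈ 0.745

0.745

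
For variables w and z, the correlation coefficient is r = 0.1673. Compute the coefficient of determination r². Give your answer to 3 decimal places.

0.028

r² = (0.1673)² = 0.028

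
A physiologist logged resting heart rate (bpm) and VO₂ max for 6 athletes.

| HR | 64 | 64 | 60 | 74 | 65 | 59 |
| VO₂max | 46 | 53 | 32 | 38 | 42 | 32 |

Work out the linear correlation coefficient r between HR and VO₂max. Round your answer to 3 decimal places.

n = 6, Σx = 386, Σy = 243, Σx² = 24974, Σy² = 10181, Σxy = 15686
nΣxy − ΣxΣy = 94116 − 93798 = 318
nΣx² − (Σx)² = 149844 − 148996 = 848; nΣy² − (Σy)² = 61086 − 59049 = 2037
r = 318 / √(848 × 2037) = 318 / 1314.2968 ≈ 0.242

0.242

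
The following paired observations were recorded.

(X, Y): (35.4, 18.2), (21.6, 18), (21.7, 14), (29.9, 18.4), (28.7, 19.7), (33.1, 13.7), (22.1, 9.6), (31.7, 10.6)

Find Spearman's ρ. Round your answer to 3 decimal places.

0.048

Rank X: 8, 1, 2, 5, 4, 7, 3, 6
Rank Y: 6, 5, 4, 7, 8, 3, 1, 2
d = rank(X) − rank(Y): 2, -4, -2, -2, -4, 4, 2, 4; Σd² = 80
ρ = 1 − 6Σd² / [n(n²−1)] = 1 − 6×80 / (8×63) = 1 − 480/504 ≈ 0.048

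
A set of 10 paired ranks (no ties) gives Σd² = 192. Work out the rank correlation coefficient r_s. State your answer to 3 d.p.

ρ = 1 − 6Σd² / [n(n²−1)] = 1 − 6×192 / (10×99)
  = 1 − 1152/990 = 1 − 1.1636 ≈ -0.164

-0.164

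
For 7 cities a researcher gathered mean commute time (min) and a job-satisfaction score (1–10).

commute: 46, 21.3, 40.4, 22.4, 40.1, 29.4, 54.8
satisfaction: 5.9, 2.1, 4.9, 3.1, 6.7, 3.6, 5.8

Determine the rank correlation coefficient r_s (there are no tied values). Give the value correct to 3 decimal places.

Rank commute: 6, 1, 5, 2, 4, 3, 7
Rank satisfaction: 6, 1, 4, 2, 7, 3, 5
d = rank(commute) − rank(satisfaction): 0, 0, 1, 0, -3, 0, 2; Σd² = 14
ρ = 1 − 6Σd² / [n(n²−1)] = 1 − 6×14 / (7×48) = 1 − 84/336 ≈ 0.750

0.750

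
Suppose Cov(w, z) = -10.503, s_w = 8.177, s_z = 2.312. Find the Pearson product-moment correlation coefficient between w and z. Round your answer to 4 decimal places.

r = Cov(w,z) / (s_w · s_z) = -10.503 / (8.177 × 2.312)
  = -10.503 / 18.9052 ≈ -0.5556

-0.5556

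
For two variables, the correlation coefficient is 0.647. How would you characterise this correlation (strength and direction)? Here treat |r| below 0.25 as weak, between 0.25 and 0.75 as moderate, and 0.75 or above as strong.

moderate positive

r = 0.647 > 0 so the relationship is positive.
|r| = 0.647, which falls in the moderate range.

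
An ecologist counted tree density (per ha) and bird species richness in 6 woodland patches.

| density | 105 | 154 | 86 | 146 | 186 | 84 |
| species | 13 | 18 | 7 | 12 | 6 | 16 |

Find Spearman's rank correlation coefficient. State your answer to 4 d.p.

Rank density: 3, 5, 2, 4, 6, 1
Rank species: 4, 6, 2, 3, 1, 5
d = rank(density) − rank(species): -1, -1, 0, 1, 5, -4; Σd² = 44
ρ = 1 − 6Σd² / [n(n²−1)] = 1 − 6×44 / (6×35) = 1 − 264/210 ≈ -0.2571

-0.2571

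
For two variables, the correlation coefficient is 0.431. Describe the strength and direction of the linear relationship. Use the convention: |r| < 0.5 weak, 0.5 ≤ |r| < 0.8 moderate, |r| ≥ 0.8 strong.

r = 0.431 > 0 so the relationship is positive.
|r| = 0.431, which falls in the weak range.

weak positive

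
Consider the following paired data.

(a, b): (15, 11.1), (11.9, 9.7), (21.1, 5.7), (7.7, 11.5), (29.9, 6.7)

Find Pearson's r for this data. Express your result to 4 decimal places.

-0.8200

n = 5, Σa = 85.6, Σb = 44.7, Σa² = 1765.12, Σb² = 426.93, Σab = 691.08
nΣab − ΣaΣb = 3455.4 − 3826.32 = -370.92
nΣa² − (Σa)² = 8825.6 − 7327.36 = 1498.24; nΣb² − (Σb)² = 2134.65 − 1998.09 = 136.56
r = -370.92 / √(1498.24 × 136.56) = -370.92 / 452.3269 ≈ -0.8200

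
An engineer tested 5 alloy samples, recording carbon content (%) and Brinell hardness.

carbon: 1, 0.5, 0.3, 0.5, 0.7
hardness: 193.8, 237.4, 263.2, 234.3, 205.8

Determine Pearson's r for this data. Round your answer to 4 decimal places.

-0.9634

n = 5, Σx = 3, Σy = 1134.5, Σx² = 2.08, Σy² = 260441.57, Σxy = 652.67
nΣxy − ΣxΣy = 3263.35 − 3403.5 = -140.15
nΣx² − (Σx)² = 10.4 − 9 = 1.4; nΣy² − (Σy)² = 1302207.85 − 1287090.25 = 15117.6
r = -140.15 / √(1.4 × 15117.6) = -140.15 / 145.4807 ≈ -0.9634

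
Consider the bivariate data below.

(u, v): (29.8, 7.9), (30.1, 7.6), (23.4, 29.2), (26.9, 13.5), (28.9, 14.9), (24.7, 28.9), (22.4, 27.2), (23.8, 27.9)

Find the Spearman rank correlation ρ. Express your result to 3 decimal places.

Rank u: 7, 8, 2, 5, 6, 4, 1, 3
Rank v: 2, 1, 8, 3, 4, 7, 5, 6
d = rank(u) − rank(v): 5, 7, -6, 2, 2, -3, -4, -3; Σd² = 152
ρ = 1 − 6Σd² / [n(n²−1)] = 1 − 6×152 / (8×63) = 1 − 912/504 ≈ -0.810

-0.810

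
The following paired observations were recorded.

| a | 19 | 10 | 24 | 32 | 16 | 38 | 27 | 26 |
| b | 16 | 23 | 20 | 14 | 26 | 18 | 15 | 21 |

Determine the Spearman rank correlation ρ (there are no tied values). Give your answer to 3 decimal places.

-0.690

Rank a: 3, 1, 4, 7, 2, 8, 6, 5
Rank b: 3, 7, 5, 1, 8, 4, 2, 6
d = rank(a) − rank(b): 0, -6, -1, 6, -6, 4, 4, -1; Σd² = 142
ρ = 1 − 6Σd² / [n(n²−1)] = 1 − 6×142 / (8×63) = 1 − 852/504 ≈ -0.690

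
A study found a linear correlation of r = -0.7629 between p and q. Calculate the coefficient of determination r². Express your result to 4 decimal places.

r² = (-0.7629)² = 0.5820

0.5820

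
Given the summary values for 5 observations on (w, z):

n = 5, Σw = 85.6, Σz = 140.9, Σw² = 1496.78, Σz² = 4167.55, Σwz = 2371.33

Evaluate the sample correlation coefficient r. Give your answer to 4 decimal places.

r = (nΣwz − ΣwΣz) / √[(nΣw² − (Σw)²)(nΣz² − (Σz)²)]
Numerator: 5×2371.33 − 85.6×140.9 = -204.39
Denominator: √[(7483.9 − 7327.36)(20837.75 − 19852.81)] = √[156.54 × 984.94] = 392.6608
r = -204.39 / 392.6608 ≈ -0.5205

-0.5205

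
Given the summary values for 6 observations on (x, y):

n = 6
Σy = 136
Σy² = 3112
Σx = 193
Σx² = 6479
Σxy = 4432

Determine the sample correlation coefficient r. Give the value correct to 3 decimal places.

0.643

r = (nΣxy − ΣxΣy) / √[(nΣx² − (Σx)²)(nΣy² − (Σy)²)]
Numerator: 6×4432 − 193×136 = 344
Denominator: √[(38874 − 37249)(18672 − 18496)] = √[1625 × 176] = 534.7897
r = 344 / 534.7897 ≈ 0.643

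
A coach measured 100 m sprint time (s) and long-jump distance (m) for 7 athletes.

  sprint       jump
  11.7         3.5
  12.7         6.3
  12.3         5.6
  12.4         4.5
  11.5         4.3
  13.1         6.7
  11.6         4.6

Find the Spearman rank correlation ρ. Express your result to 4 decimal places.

0.7500

Rank sprint: 3, 6, 4, 5, 1, 7, 2
Rank jump: 1, 6, 5, 3, 2, 7, 4
d = rank(sprint) − rank(jump): 2, 0, -1, 2, -1, 0, -2; Σd² = 14
ρ = 1 − 6Σd² / [n(n²−1)] = 1 − 6×14 / (7×48) = 1 − 84/336 ≈ 0.7500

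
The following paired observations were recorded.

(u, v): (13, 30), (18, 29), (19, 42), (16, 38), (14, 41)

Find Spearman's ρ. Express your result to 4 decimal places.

Rank u: 1, 4, 5, 3, 2
Rank v: 2, 1, 5, 3, 4
d = rank(u) − rank(v): -1, 3, 0, 0, -2; Σd² = 14
ρ = 1 − 6Σd² / [n(n²−1)] = 1 − 6×14 / (5×24) = 1 − 84/120 ≈ 0.3000

0.3000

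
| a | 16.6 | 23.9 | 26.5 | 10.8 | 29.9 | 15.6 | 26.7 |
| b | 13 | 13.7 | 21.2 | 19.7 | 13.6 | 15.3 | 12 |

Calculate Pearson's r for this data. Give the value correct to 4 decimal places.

n = 7, Σa = 150, Σb = 108.5, Σa² = 3515.92, Σb² = 1757.27, Σab = 2283.51
nΣab − ΣaΣb = 15984.57 − 16275 = -290.43
nΣa² − (Σa)² = 24611.44 − 22500 = 2111.44; nΣb² − (Σb)² = 12300.89 − 11772.25 = 528.64
r = -290.43 / √(2111.44 × 528.64) = -290.43 / 1056.4997 ≈ -0.2749

-0.2749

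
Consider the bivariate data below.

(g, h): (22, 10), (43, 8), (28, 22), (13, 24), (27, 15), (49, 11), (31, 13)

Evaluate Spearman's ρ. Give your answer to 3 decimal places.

-0.536

Rank g: 2, 6, 4, 1, 3, 7, 5
Rank h: 2, 1, 6, 7, 5, 3, 4
d = rank(g) − rank(h): 0, 5, -2, -6, -2, 4, 1; Σd² = 86
ρ = 1 − 6Σd² / [n(n²−1)] = 1 − 6×86 / (7×48) = 1 − 516/336 ≈ -0.536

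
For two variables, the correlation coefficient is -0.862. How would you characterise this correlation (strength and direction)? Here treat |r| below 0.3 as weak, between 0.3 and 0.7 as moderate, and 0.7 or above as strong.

r = -0.862 < 0 so the relationship is negative.
|r| = 0.862, which falls in the strong range.

strong negative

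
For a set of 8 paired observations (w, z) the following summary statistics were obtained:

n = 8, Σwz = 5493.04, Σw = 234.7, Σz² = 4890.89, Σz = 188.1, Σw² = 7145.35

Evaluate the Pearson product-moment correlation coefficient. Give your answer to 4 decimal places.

r = (nΣwz − ΣwΣz) / √[(nΣw² − (Σw)²)(nΣz² − (Σz)²)]
Numerator: 8×5493.04 − 234.7×188.1 = -202.75
Denominator: √[(57162.8 − 55084.09)(39127.12 − 35381.61)] = √[2078.71 × 3745.51] = 2790.3099
r = -202.75 / 2790.3099 ≈ -0.0727

-0.0727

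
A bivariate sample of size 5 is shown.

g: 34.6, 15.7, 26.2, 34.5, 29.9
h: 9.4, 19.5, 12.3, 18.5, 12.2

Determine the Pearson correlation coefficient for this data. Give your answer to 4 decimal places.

-0.5068

n = 5, Σg = 140.9, Σh = 71.9, Σg² = 4214.35, Σh² = 1110.99, Σgh = 1956.68
nΣgh − ΣgΣh = 9783.4 − 10130.71 = -347.31
nΣg² − (Σg)² = 21071.75 − 19852.81 = 1218.94; nΣh² − (Σh)² = 5554.95 − 5169.61 = 385.34
r = -347.31 / √(1218.94 × 385.34) = -347.31 / 685.3513 ≈ -0.5068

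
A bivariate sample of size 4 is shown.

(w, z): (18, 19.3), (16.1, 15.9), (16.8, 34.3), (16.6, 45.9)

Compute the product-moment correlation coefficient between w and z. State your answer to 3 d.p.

n = 4, Σw = 67.5, Σz = 115.4, Σw² = 1141.01, Σz² = 3908.6, Σwz = 1941.57
nΣwz − ΣwΣz = 7766.28 − 7789.5 = -23.22
nΣw² − (Σw)² = 4564.04 − 4556.25 = 7.79; nΣz² − (Σz)² = 15634.4 − 13317.16 = 2317.24
r = -23.22 / √(7.79 × 2317.24) = -23.22 / 134.3551 ≈ -0.173

-0.173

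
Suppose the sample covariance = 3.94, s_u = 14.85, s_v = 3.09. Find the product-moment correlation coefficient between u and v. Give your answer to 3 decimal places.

r = Cov(u,v) / (s_u · s_v) = 3.94 / (14.85 × 3.09)
  = 3.94 / 45.8865 ≈ 0.086

0.086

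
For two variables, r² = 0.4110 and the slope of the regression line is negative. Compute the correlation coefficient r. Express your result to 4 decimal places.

|r| = √0.4110 = 0.6411
The association is negative, so r = −0.6411.

-0.6411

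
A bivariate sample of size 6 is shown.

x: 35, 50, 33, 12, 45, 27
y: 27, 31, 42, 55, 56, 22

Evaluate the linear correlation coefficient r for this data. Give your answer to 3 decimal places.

n = 6, Σx = 202, Σy = 233, Σx² = 7712, Σy² = 10099, Σxy = 7655
nΣxy − ΣxΣy = 45930 − 47066 = -1136
nΣx² − (Σx)² = 46272 − 40804 = 5468; nΣy² − (Σy)² = 60594 − 54289 = 6305
r = -1136 / √(5468 × 6305) = -1136 / 5871.6046 ≈ -0.193

-0.193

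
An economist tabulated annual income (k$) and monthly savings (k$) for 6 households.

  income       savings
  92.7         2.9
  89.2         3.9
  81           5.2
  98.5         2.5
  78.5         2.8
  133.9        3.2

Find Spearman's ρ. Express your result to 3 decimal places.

Rank income: 4, 3, 2, 5, 1, 6
Rank savings: 3, 5, 6, 1, 2, 4
d = rank(income) − rank(savings): 1, -2, -4, 4, -1, 2; Σd² = 42
ρ = 1 − 6Σd² / [n(n²−1)] = 1 − 6×42 / (6×35) = 1 − 252/210 ≈ -0.200

-0.200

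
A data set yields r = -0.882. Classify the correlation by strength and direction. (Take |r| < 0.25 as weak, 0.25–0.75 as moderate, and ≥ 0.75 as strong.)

r = -0.882 < 0 so the relationship is negative.
|r| = 0.882, which falls in the strong range.

strong negative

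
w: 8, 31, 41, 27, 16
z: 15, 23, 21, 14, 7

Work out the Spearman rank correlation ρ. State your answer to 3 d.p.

0.600

Rank w: 1, 4, 5, 3, 2
Rank z: 3, 5, 4, 2, 1
d = rank(w) − rank(z): -2, -1, 1, 1, 1; Σd² = 8
ρ = 1 − 6Σd² / [n(n²−1)] = 1 − 6×8 / (5×24) = 1 − 48/120 ≈ 0.600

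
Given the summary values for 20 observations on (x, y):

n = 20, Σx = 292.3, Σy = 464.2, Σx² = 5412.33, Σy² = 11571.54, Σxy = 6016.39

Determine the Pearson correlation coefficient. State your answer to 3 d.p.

r = (nΣxy − ΣxΣy) / √[(nΣx² − (Σx)²)(nΣy² − (Σy)²)]
Numerator: 20×6016.39 − 292.3×464.2 = -15357.86
Denominator: √[(108246.6 − 85439.29)(231430.8 − 215481.64)] = √[22807.31 × 15949.16] = 19072.4261
r = -15357.86 / 19072.4261 ≈ -0.805

-0.805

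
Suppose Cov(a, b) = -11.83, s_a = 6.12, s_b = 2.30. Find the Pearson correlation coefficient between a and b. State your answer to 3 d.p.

-0.840

r = Cov(a,b) / (s_a · s_b) = -11.83 / (6.12 × 2.30)
  = -11.83 / 14.0760 ≈ -0.840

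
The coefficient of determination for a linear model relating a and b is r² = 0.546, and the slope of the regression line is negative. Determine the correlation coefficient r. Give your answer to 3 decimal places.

|r| = √0.546 = 0.739
The association is negative, so r = −0.739.

-0.739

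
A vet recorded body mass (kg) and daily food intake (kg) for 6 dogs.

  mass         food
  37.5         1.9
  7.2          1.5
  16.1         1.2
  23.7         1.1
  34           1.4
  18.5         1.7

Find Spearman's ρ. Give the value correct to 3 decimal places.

Rank mass: 6, 1, 2, 4, 5, 3
Rank food: 6, 4, 2, 1, 3, 5
d = rank(mass) − rank(food): 0, -3, 0, 3, 2, -2; Σd² = 26
ρ = 1 − 6Σd² / [n(n²−1)] = 1 − 6×26 / (6×35) = 1 − 156/210 ≈ 0.257

0.257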